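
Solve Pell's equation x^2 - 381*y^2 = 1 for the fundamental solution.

(x, y) = (1015, 52)

First expand sqrt(381) as a continued fraction. With x_i = (sqrt(381) + m_i)/d_i and (m_0, d_0) = (0, 1): a_0 = floor(sqrt(381)) = 19, since 19^2 = 361 <= 381 < 400 = 20^2.
Iterate m_{i+1} = d_i*a_i - m_i, d_{i+1} = (381 - m_{i+1}^2)/d_i, a_{i+1} = floor((a_0 + m_{i+1})/d_{i+1}):
  m_1 = 1*19 - 0 = 19, d_1 = (381 - 19^2)/1 = 20/1 = 20, a_1 = floor((19 + 19)/20) = 1.
  m_2 = 20*1 - 19 = 1, d_2 = (381 - 1^2)/20 = 380/20 = 19, a_2 = floor((19 + 1)/19) = 1.
  m_3 = 19*1 - 1 = 18, d_3 = (381 - 18^2)/19 = 57/19 = 3, a_3 = floor((19 + 18)/3) = 12.
  m_4 = 3*12 - 18 = 18, d_4 = (381 - 18^2)/3 = 57/3 = 19, a_4 = floor((19 + 18)/19) = 1.
  m_5 = 19*1 - 18 = 1, d_5 = (381 - 1^2)/19 = 380/19 = 20, a_5 = floor((19 + 1)/20) = 1.
  m_6 = 20*1 - 1 = 19, d_6 = (381 - 19^2)/20 = 20/20 = 1, a_6 = floor((19 + 19)/1) = 38.
  m_7 = 1*38 - 19 = 19, d_7 = (381 - 19^2)/1 = 20/1 = 20: (m_7, d_7) = (m_1, d_1) = (19, 20), so from here the quotients repeat a_1, ..., a_6; the period length is 6.
So sqrt(381) = [19; (1, 1, 12, 1, 1, 38)] with period length k = 6.
k is even, so the fundamental solution of x^2 - 381y^2 = 1 is (p_{k-1}, q_{k-1}) = (p_5, q_5); compute convergents through index 5.
Convergents (p_i = a_i*p_{i-1} + p_{i-2}, q_i = a_i*q_{i-1} + q_{i-2} with p_{-2}=0, p_{-1}=1, q_{-2}=1, q_{-1}=0):
  i=0: a_0=19, p_0 = 19*1 + 0 = 19, q_0 = 19*0 + 1 = 1.
  i=1: a_1=1, p_1 = 1*19 + 1 = 20, q_1 = 1*1 + 0 = 1.
  i=2: a_2=1, p_2 = 1*20 + 19 = 39, q_2 = 1*1 + 1 = 2.
  i=3: a_3=12, p_3 = 12*39 + 20 = 488, q_3 = 12*2 + 1 = 25.
  i=4: a_4=1, p_4 = 1*488 + 39 = 527, q_4 = 1*25 + 2 = 27.
  i=5: a_5=1, p_5 = 1*527 + 488 = 1015, q_5 = 1*27 + 25 = 52.
Check: 1015^2 - 381*52^2 = 1030225 - 1030224 = 1, so (x, y) = (1015, 52) solves the equation, and by the theorem it is the least positive solution.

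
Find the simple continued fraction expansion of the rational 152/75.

[2; 37, 2]

Run the Euclidean algorithm on 152 and 75; the successive quotients are the partial quotients a_0, a_1, ... (each step inverts the fractional part left over by the previous one):
  152 = 2*75 + 2, so a_0 = 2.
  75 = 37*2 + 1, so a_1 = 37.
  2 = 2*1 + 0, so a_2 = 2.
The remainder reaches 0 after 3 divisions, so the expansion has 3 partial quotients, read off in order.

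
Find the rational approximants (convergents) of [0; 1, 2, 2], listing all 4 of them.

0/1, 1/1, 2/3, 5/7

Using the convergent recurrence p_i = a_i*p_{i-1} + p_{i-2}, q_i = a_i*q_{i-1} + q_{i-2} with p_{-2}=0, p_{-1}=1, q_{-2}=1, q_{-1}=0:
  i=0: a_0=0, p_0 = 0*1 + 0 = 0, q_0 = 0*0 + 1 = 1.
  i=1: a_1=1, p_1 = 1*0 + 1 = 1, q_1 = 1*1 + 0 = 1.
  i=2: a_2=2, p_2 = 2*1 + 0 = 2, q_2 = 2*1 + 1 = 3.
  i=3: a_3=2, p_3 = 2*2 + 1 = 5, q_3 = 2*3 + 1 = 7.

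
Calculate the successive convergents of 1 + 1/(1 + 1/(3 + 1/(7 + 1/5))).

1/1, 2/1, 7/4, 51/29, 262/149

Using the convergent recurrence p_i = a_i*p_{i-1} + p_{i-2}, q_i = a_i*q_{i-1} + q_{i-2} with p_{-2}=0, p_{-1}=1, q_{-2}=1, q_{-1}=0:
  i=0: a_0=1, p_0 = 1*1 + 0 = 1, q_0 = 1*0 + 1 = 1.
  i=1: a_1=1, p_1 = 1*1 + 1 = 2, q_1 = 1*1 + 0 = 1.
  i=2: a_2=3, p_2 = 3*2 + 1 = 7, q_2 = 3*1 + 1 = 4.
  i=3: a_3=7, p_3 = 7*7 + 2 = 51, q_3 = 7*4 + 1 = 29.
  i=4: a_4=5, p_4 = 5*51 + 7 = 262, q_4 = 5*29 + 4 = 149.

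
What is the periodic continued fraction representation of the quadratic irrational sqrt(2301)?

[47; (1, 30, 1, 94)]

Write x_i = (sqrt(2301) + m_i)/d_i with (m_0, d_0) = (0, 1). a_0 = floor(sqrt(2301)) = 47, since 47^2 = 2209 <= 2301 < 2304 = 48^2.
Iterate m_{i+1} = d_i*a_i - m_i, d_{i+1} = (2301 - m_{i+1}^2)/d_i, a_{i+1} = floor((a_0 + m_{i+1})/d_{i+1}):
  m_1 = 1*47 - 0 = 47, d_1 = (2301 - 47^2)/1 = 92/1 = 92, a_1 = floor((47 + 47)/92) = 1.
  m_2 = 92*1 - 47 = 45, d_2 = (2301 - 45^2)/92 = 276/92 = 3, a_2 = floor((47 + 45)/3) = 30.
  m_3 = 3*30 - 45 = 45, d_3 = (2301 - 45^2)/3 = 276/3 = 92, a_3 = floor((47 + 45)/92) = 1.
  m_4 = 92*1 - 45 = 47, d_4 = (2301 - 47^2)/92 = 92/92 = 1, a_4 = floor((47 + 47)/1) = 94.
  m_5 = 1*94 - 47 = 47, d_5 = (2301 - 47^2)/1 = 92/1 = 92: (m_5, d_5) = (m_1, d_1) = (47, 92), so from here the quotients repeat a_1, ..., a_4; the period length is 4.
Hence the expansion of sqrt(2301) is a_0 = 47 followed by the repeating block 1, 30, 1, 94 (period 4).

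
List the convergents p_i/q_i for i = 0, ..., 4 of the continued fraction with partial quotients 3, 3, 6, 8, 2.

Using the convergent recurrence p_i = a_i*p_{i-1} + p_{i-2}, q_i = a_i*q_{i-1} + q_{i-2} with p_{-2}=0, p_{-1}=1, q_{-2}=1, q_{-1}=0:
  i=0: a_0=3, p_0 = 3*1 + 0 = 3, q_0 = 3*0 + 1 = 1.
  i=1: a_1=3, p_1 = 3*3 + 1 = 10, q_1 = 3*1 + 0 = 3.
  i=2: a_2=6, p_2 = 6*10 + 3 = 63, q_2 = 6*3 + 1 = 19.
  i=3: a_3=8, p_3 = 8*63 + 10 = 514, q_3 = 8*19 + 3 = 155.
  i=4: a_4=2, p_4 = 2*514 + 63 = 1091, q_4 = 2*155 + 19 = 329.

3/1, 10/3, 63/19, 514/155, 1091/329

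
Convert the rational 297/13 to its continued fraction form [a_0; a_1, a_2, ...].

Run the Euclidean algorithm on 297 and 13; the successive quotients are the partial quotients a_0, a_1, ... (each step inverts the fractional part left over by the previous one):
  297 = 22*13 + 11, so a_0 = 22.
  13 = 1*11 + 2, so a_1 = 1.
  11 = 5*2 + 1, so a_2 = 5.
  2 = 2*1 + 0, so a_3 = 2.
The remainder reaches 0 after 4 divisions, so the expansion has 4 partial quotients, read off in order.

[22; 1, 5, 2]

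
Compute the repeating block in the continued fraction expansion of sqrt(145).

Write x_i = (sqrt(145) + m_i)/d_i with (m_0, d_0) = (0, 1). a_0 = floor(sqrt(145)) = 12, since 12^2 = 144 <= 145 < 169 = 13^2.
Iterate m_{i+1} = d_i*a_i - m_i, d_{i+1} = (145 - m_{i+1}^2)/d_i, a_{i+1} = floor((a_0 + m_{i+1})/d_{i+1}):
  m_1 = 1*12 - 0 = 12, d_1 = (145 - 12^2)/1 = 1/1 = 1, a_1 = floor((12 + 12)/1) = 24.
  m_2 = 1*24 - 12 = 12, d_2 = (145 - 12^2)/1 = 1/1 = 1: (m_2, d_2) = (m_1, d_1) = (12, 1), so from here the quotient a_1 repeats; the period length is 1.
Hence the expansion of sqrt(145) is a_0 = 12 followed by the repeating block 24 (period 1).

[12; (24)]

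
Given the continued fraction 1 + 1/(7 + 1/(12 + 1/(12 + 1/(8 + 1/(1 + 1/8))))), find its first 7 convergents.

1/1, 8/7, 97/85, 1172/1027, 9473/8301, 10645/9328, 94633/82925

Using the convergent recurrence p_i = a_i*p_{i-1} + p_{i-2}, q_i = a_i*q_{i-1} + q_{i-2} with p_{-2}=0, p_{-1}=1, q_{-2}=1, q_{-1}=0:
  i=0: a_0=1, p_0 = 1*1 + 0 = 1, q_0 = 1*0 + 1 = 1.
  i=1: a_1=7, p_1 = 7*1 + 1 = 8, q_1 = 7*1 + 0 = 7.
  i=2: a_2=12, p_2 = 12*8 + 1 = 97, q_2 = 12*7 + 1 = 85.
  i=3: a_3=12, p_3 = 12*97 + 8 = 1172, q_3 = 12*85 + 7 = 1027.
  i=4: a_4=8, p_4 = 8*1172 + 97 = 9473, q_4 = 8*1027 + 85 = 8301.
  i=5: a_5=1, p_5 = 1*9473 + 1172 = 10645, q_5 = 1*8301 + 1027 = 9328.
  i=6: a_6=8, p_6 = 8*10645 + 9473 = 94633, q_6 = 8*9328 + 8301 = 82925.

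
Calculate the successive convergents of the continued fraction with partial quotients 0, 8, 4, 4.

0/1, 1/8, 4/33, 17/140

Using the convergent recurrence p_i = a_i*p_{i-1} + p_{i-2}, q_i = a_i*q_{i-1} + q_{i-2} with p_{-2}=0, p_{-1}=1, q_{-2}=1, q_{-1}=0:
  i=0: a_0=0, p_0 = 0*1 + 0 = 0, q_0 = 0*0 + 1 = 1.
  i=1: a_1=8, p_1 = 8*0 + 1 = 1, q_1 = 8*1 + 0 = 8.
  i=2: a_2=4, p_2 = 4*1 + 0 = 4, q_2 = 4*8 + 1 = 33.
  i=3: a_3=4, p_3 = 4*4 + 1 = 17, q_3 = 4*33 + 8 = 140.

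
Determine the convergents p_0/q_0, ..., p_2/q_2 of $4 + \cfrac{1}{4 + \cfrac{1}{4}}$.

Using the convergent recurrence p_i = a_i*p_{i-1} + p_{i-2}, q_i = a_i*q_{i-1} + q_{i-2} with p_{-2}=0, p_{-1}=1, q_{-2}=1, q_{-1}=0:
  i=0: a_0=4, p_0 = 4*1 + 0 = 4, q_0 = 4*0 + 1 = 1.
  i=1: a_1=4, p_1 = 4*4 + 1 = 17, q_1 = 4*1 + 0 = 4.
  i=2: a_2=4, p_2 = 4*17 + 4 = 72, q_2 = 4*4 + 1 = 17.

4/1, 17/4, 72/17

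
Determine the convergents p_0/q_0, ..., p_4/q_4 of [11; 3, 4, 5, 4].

Using the convergent recurrence p_i = a_i*p_{i-1} + p_{i-2}, q_i = a_i*q_{i-1} + q_{i-2} with p_{-2}=0, p_{-1}=1, q_{-2}=1, q_{-1}=0:
  i=0: a_0=11, p_0 = 11*1 + 0 = 11, q_0 = 11*0 + 1 = 1.
  i=1: a_1=3, p_1 = 3*11 + 1 = 34, q_1 = 3*1 + 0 = 3.
  i=2: a_2=4, p_2 = 4*34 + 11 = 147, q_2 = 4*3 + 1 = 13.
  i=3: a_3=5, p_3 = 5*147 + 34 = 769, q_3 = 5*13 + 3 = 68.
  i=4: a_4=4, p_4 = 4*769 + 147 = 3223, q_4 = 4*68 + 13 = 285.

11/1, 34/3, 147/13, 769/68, 3223/285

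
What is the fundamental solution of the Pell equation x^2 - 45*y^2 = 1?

First expand sqrt(45) as a continued fraction. With x_i = (sqrt(45) + m_i)/d_i and (m_0, d_0) = (0, 1): a_0 = floor(sqrt(45)) = 6, since 6^2 = 36 <= 45 < 49 = 7^2.
Iterate m_{i+1} = d_i*a_i - m_i, d_{i+1} = (45 - m_{i+1}^2)/d_i, a_{i+1} = floor((a_0 + m_{i+1})/d_{i+1}):
  m_1 = 1*6 - 0 = 6, d_1 = (45 - 6^2)/1 = 9/1 = 9, a_1 = floor((6 + 6)/9) = 1.
  m_2 = 9*1 - 6 = 3, d_2 = (45 - 3^2)/9 = 36/9 = 4, a_2 = floor((6 + 3)/4) = 2.
  m_3 = 4*2 - 3 = 5, d_3 = (45 - 5^2)/4 = 20/4 = 5, a_3 = floor((6 + 5)/5) = 2.
  m_4 = 5*2 - 5 = 5, d_4 = (45 - 5^2)/5 = 20/5 = 4, a_4 = floor((6 + 5)/4) = 2.
  m_5 = 4*2 - 5 = 3, d_5 = (45 - 3^2)/4 = 36/4 = 9, a_5 = floor((6 + 3)/9) = 1.
  m_6 = 9*1 - 3 = 6, d_6 = (45 - 6^2)/9 = 9/9 = 1, a_6 = floor((6 + 6)/1) = 12.
  m_7 = 1*12 - 6 = 6, d_7 = (45 - 6^2)/1 = 9/1 = 9: (m_7, d_7) = (m_1, d_1) = (6, 9), so from here the quotients repeat a_1, ..., a_6; the period length is 6.
So sqrt(45) = [6; (1, 2, 2, 2, 1, 12)] with period length k = 6.
k is even, so the fundamental solution of x^2 - 45y^2 = 1 is (p_{k-1}, q_{k-1}) = (p_5, q_5); compute convergents through index 5.
Convergents (p_i = a_i*p_{i-1} + p_{i-2}, q_i = a_i*q_{i-1} + q_{i-2} with p_{-2}=0, p_{-1}=1, q_{-2}=1, q_{-1}=0):
  i=0: a_0=6, p_0 = 6*1 + 0 = 6, q_0 = 6*0 + 1 = 1.
  i=1: a_1=1, p_1 = 1*6 + 1 = 7, q_1 = 1*1 + 0 = 1.
  i=2: a_2=2, p_2 = 2*7 + 6 = 20, q_2 = 2*1 + 1 = 3.
  i=3: a_3=2, p_3 = 2*20 + 7 = 47, q_3 = 2*3 + 1 = 7.
  i=4: a_4=2, p_4 = 2*47 + 20 = 114, q_4 = 2*7 + 3 = 17.
  i=5: a_5=1, p_5 = 1*114 + 47 = 161, q_5 = 1*17 + 7 = 24.
Check: 161^2 - 45*24^2 = 25921 - 25920 = 1, so (x, y) = (161, 24) solves the equation, and by the theorem it is the least positive solution.

(x, y) = (161, 24)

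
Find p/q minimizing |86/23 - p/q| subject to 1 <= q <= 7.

Expand x = 86/23 as a continued fraction with the Euclidean algorithm:
  86 = 3*23 + 17, so a_0 = 3.
  23 = 1*17 + 6, so a_1 = 1.
  17 = 2*6 + 5, so a_2 = 2.
  6 = 1*5 + 1, so a_3 = 1.
  5 = 5*1 + 0, so a_4 = 5.
so x = [3; 1, 2, 1, 5].
Convergents (p_i = a_i*p_{i-1} + p_{i-2}, q_i = a_i*q_{i-1} + q_{i-2} with p_{-2}=0, p_{-1}=1, q_{-2}=1, q_{-1}=0), until the denominator exceeds 7:
  i=0: a_0=3, p_0 = 3*1 + 0 = 3, q_0 = 3*0 + 1 = 1.
  i=1: a_1=1, p_1 = 1*3 + 1 = 4, q_1 = 1*1 + 0 = 1.
  i=2: a_2=2, p_2 = 2*4 + 3 = 11, q_2 = 2*1 + 1 = 3.
  i=3: a_3=1, p_3 = 1*11 + 4 = 15, q_3 = 1*3 + 1 = 4.
  i=4: a_4=5, p_4 = 5*15 + 11 = 86, q_4 = 5*4 + 3 = 23.
q_4 = 23 > 7, so the last convergent with denominator <= 7 is p_3/q_3 = 15/4.
The closest fraction with denominator <= 7 is either p_3/q_3 or the intermediate fraction (k*p_3 + p_2)/(k*q_3 + q_2) with the largest k >= 1 whose denominator stays <= 7; these approach x as k grows, and every other convergent or intermediate fraction in range is farther away.
Largest k: floor((7 - q_2)/q_3) = floor((7 - 3)/4) = 1.
That gives (1*15 + 11)/(1*4 + 3) = 26/7.
Compare the errors: |x - 15/4| = |86*4 - 15*23|/(23*4) = 1/92, and |x - 26/7| = |86*7 - 26*23|/(23*7) = 4/161.
Cross-multiplying, 1*161 = 161 < 368 = 4*92, so 1/92 is smaller: the convergent 15/4 is closer to x than 26/7.

15/4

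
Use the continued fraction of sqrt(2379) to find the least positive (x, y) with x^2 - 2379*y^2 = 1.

(x, y) = (1951, 40)

First expand sqrt(2379) as a continued fraction. With x_i = (sqrt(2379) + m_i)/d_i and (m_0, d_0) = (0, 1): a_0 = floor(sqrt(2379)) = 48, since 48^2 = 2304 <= 2379 < 2401 = 49^2.
Iterate m_{i+1} = d_i*a_i - m_i, d_{i+1} = (2379 - m_{i+1}^2)/d_i, a_{i+1} = floor((a_0 + m_{i+1})/d_{i+1}):
  m_1 = 1*48 - 0 = 48, d_1 = (2379 - 48^2)/1 = 75/1 = 75, a_1 = floor((48 + 48)/75) = 1.
  m_2 = 75*1 - 48 = 27, d_2 = (2379 - 27^2)/75 = 1650/75 = 22, a_2 = floor((48 + 27)/22) = 3.
  m_3 = 22*3 - 27 = 39, d_3 = (2379 - 39^2)/22 = 858/22 = 39, a_3 = floor((48 + 39)/39) = 2.
  m_4 = 39*2 - 39 = 39, d_4 = (2379 - 39^2)/39 = 858/39 = 22, a_4 = floor((48 + 39)/22) = 3.
  m_5 = 22*3 - 39 = 27, d_5 = (2379 - 27^2)/22 = 1650/22 = 75, a_5 = floor((48 + 27)/75) = 1.
  m_6 = 75*1 - 27 = 48, d_6 = (2379 - 48^2)/75 = 75/75 = 1, a_6 = floor((48 + 48)/1) = 96.
  m_7 = 1*96 - 48 = 48, d_7 = (2379 - 48^2)/1 = 75/1 = 75: (m_7, d_7) = (m_1, d_1) = (48, 75), so from here the quotients repeat a_1, ..., a_6; the period length is 6.
So sqrt(2379) = [48; (1, 3, 2, 3, 1, 96)] with period length k = 6.
k is even, so the fundamental solution of x^2 - 2379y^2 = 1 is (p_{k-1}, q_{k-1}) = (p_5, q_5); compute convergents through index 5.
Convergents (p_i = a_i*p_{i-1} + p_{i-2}, q_i = a_i*q_{i-1} + q_{i-2} with p_{-2}=0, p_{-1}=1, q_{-2}=1, q_{-1}=0):
  i=0: a_0=48, p_0 = 48*1 + 0 = 48, q_0 = 48*0 + 1 = 1.
  i=1: a_1=1, p_1 = 1*48 + 1 = 49, q_1 = 1*1 + 0 = 1.
  i=2: a_2=3, p_2 = 3*49 + 48 = 195, q_2 = 3*1 + 1 = 4.
  i=3: a_3=2, p_3 = 2*195 + 49 = 439, q_3 = 2*4 + 1 = 9.
  i=4: a_4=3, p_4 = 3*439 + 195 = 1512, q_4 = 3*9 + 4 = 31.
  i=5: a_5=1, p_5 = 1*1512 + 439 = 1951, q_5 = 1*31 + 9 = 40.
Check: 1951^2 - 2379*40^2 = 3806401 - 3806400 = 1, so (x, y) = (1951, 40) solves the equation, and by the theorem it is the least positive solution.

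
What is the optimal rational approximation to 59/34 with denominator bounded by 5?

7/4

Expand x = 59/34 as a continued fraction with the Euclidean algorithm:
  59 = 1*34 + 25, so a_0 = 1.
  34 = 1*25 + 9, so a_1 = 1.
  25 = 2*9 + 7, so a_2 = 2.
  9 = 1*7 + 2, so a_3 = 1.
  7 = 3*2 + 1, so a_4 = 3.
  2 = 2*1 + 0, so a_5 = 2.
so x = [1; 1, 2, 1, 3, 2].
Convergents (p_i = a_i*p_{i-1} + p_{i-2}, q_i = a_i*q_{i-1} + q_{i-2} with p_{-2}=0, p_{-1}=1, q_{-2}=1, q_{-1}=0), until the denominator exceeds 5:
  i=0: a_0=1, p_0 = 1*1 + 0 = 1, q_0 = 1*0 + 1 = 1.
  i=1: a_1=1, p_1 = 1*1 + 1 = 2, q_1 = 1*1 + 0 = 1.
  i=2: a_2=2, p_2 = 2*2 + 1 = 5, q_2 = 2*1 + 1 = 3.
  i=3: a_3=1, p_3 = 1*5 + 2 = 7, q_3 = 1*3 + 1 = 4.
  i=4: a_4=3, p_4 = 3*7 + 5 = 26, q_4 = 3*4 + 3 = 15.
q_4 = 15 > 5, so the last convergent with denominator <= 5 is p_3/q_3 = 7/4.
The closest fraction with denominator <= 5 is either p_3/q_3 or the intermediate fraction (k*p_3 + p_2)/(k*q_3 + q_2) with the largest k >= 1 whose denominator stays <= 5; these approach x as k grows, and every other convergent or intermediate fraction in range is farther away.
Largest k: floor((5 - q_2)/q_3) = floor((5 - 3)/4) = 0.
Since k = 0, no intermediate fraction beyond p_3/q_3 has denominator <= 5, so the convergent 7/4 is the closest (its error is |59*4 - 7*34|/(34*4) = 2/136).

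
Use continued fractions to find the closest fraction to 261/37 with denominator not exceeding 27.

134/19

Expand x = 261/37 as a continued fraction with the Euclidean algorithm:
  261 = 7*37 + 2, so a_0 = 7.
  37 = 18*2 + 1, so a_1 = 18.
  2 = 2*1 + 0, so a_2 = 2.
so x = [7; 18, 2].
Convergents (p_i = a_i*p_{i-1} + p_{i-2}, q_i = a_i*q_{i-1} + q_{i-2} with p_{-2}=0, p_{-1}=1, q_{-2}=1, q_{-1}=0), until the denominator exceeds 27:
  i=0: a_0=7, p_0 = 7*1 + 0 = 7, q_0 = 7*0 + 1 = 1.
  i=1: a_1=18, p_1 = 18*7 + 1 = 127, q_1 = 18*1 + 0 = 18.
  i=2: a_2=2, p_2 = 2*127 + 7 = 261, q_2 = 2*18 + 1 = 37.
q_2 = 37 > 27, so the last convergent with denominator <= 27 is p_1/q_1 = 127/18.
The closest fraction with denominator <= 27 is either p_1/q_1 or the intermediate fraction (k*p_1 + p_0)/(k*q_1 + q_0) with the largest k >= 1 whose denominator stays <= 27; these approach x as k grows, and every other convergent or intermediate fraction in range is farther away.
Largest k: floor((27 - q_0)/q_1) = floor((27 - 1)/18) = 1.
That gives (1*127 + 7)/(1*18 + 1) = 134/19.
Compare the errors: |x - 127/18| = |261*18 - 127*37|/(37*18) = 1/666, and |x - 134/19| = |261*19 - 134*37|/(37*19) = 1/703.
Cross-multiplying, 1*666 = 666 < 703 = 1*703, so 1/703 is smaller: the intermediate fraction 134/19 is closer to x than 127/18.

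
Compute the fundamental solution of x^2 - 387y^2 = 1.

(x, y) = (3482, 177)

First expand sqrt(387) as a continued fraction. With x_i = (sqrt(387) + m_i)/d_i and (m_0, d_0) = (0, 1): a_0 = floor(sqrt(387)) = 19, since 19^2 = 361 <= 387 < 400 = 20^2.
Iterate m_{i+1} = d_i*a_i - m_i, d_{i+1} = (387 - m_{i+1}^2)/d_i, a_{i+1} = floor((a_0 + m_{i+1})/d_{i+1}):
  m_1 = 1*19 - 0 = 19, d_1 = (387 - 19^2)/1 = 26/1 = 26, a_1 = floor((19 + 19)/26) = 1.
  m_2 = 26*1 - 19 = 7, d_2 = (387 - 7^2)/26 = 338/26 = 13, a_2 = floor((19 + 7)/13) = 2.
  m_3 = 13*2 - 7 = 19, d_3 = (387 - 19^2)/13 = 26/13 = 2, a_3 = floor((19 + 19)/2) = 19.
  m_4 = 2*19 - 19 = 19, d_4 = (387 - 19^2)/2 = 26/2 = 13, a_4 = floor((19 + 19)/13) = 2.
  m_5 = 13*2 - 19 = 7, d_5 = (387 - 7^2)/13 = 338/13 = 26, a_5 = floor((19 + 7)/26) = 1.
  m_6 = 26*1 - 7 = 19, d_6 = (387 - 19^2)/26 = 26/26 = 1, a_6 = floor((19 + 19)/1) = 38.
  m_7 = 1*38 - 19 = 19, d_7 = (387 - 19^2)/1 = 26/1 = 26: (m_7, d_7) = (m_1, d_1) = (19, 26), so from here the quotients repeat a_1, ..., a_6; the period length is 6.
So sqrt(387) = [19; (1, 2, 19, 2, 1, 38)] with period length k = 6.
k is even, so the fundamental solution of x^2 - 387y^2 = 1 is (p_{k-1}, q_{k-1}) = (p_5, q_5); compute convergents through index 5.
Convergents (p_i = a_i*p_{i-1} + p_{i-2}, q_i = a_i*q_{i-1} + q_{i-2} with p_{-2}=0, p_{-1}=1, q_{-2}=1, q_{-1}=0):
  i=0: a_0=19, p_0 = 19*1 + 0 = 19, q_0 = 19*0 + 1 = 1.
  i=1: a_1=1, p_1 = 1*19 + 1 = 20, q_1 = 1*1 + 0 = 1.
  i=2: a_2=2, p_2 = 2*20 + 19 = 59, q_2 = 2*1 + 1 = 3.
  i=3: a_3=19, p_3 = 19*59 + 20 = 1141, q_3 = 19*3 + 1 = 58.
  i=4: a_4=2, p_4 = 2*1141 + 59 = 2341, q_4 = 2*58 + 3 = 119.
  i=5: a_5=1, p_5 = 1*2341 + 1141 = 3482, q_5 = 1*119 + 58 = 177.
Check: 3482^2 - 387*177^2 = 12124324 - 12124323 = 1, so (x, y) = (3482, 177) solves the equation, and by the theorem it is the least positive solution.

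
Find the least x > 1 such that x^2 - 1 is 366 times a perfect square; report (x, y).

(x, y) = (907925, 47458)

First expand sqrt(366) as a continued fraction. With x_i = (sqrt(366) + m_i)/d_i and (m_0, d_0) = (0, 1): a_0 = floor(sqrt(366)) = 19, since 19^2 = 361 <= 366 < 400 = 20^2.
Iterate m_{i+1} = d_i*a_i - m_i, d_{i+1} = (366 - m_{i+1}^2)/d_i, a_{i+1} = floor((a_0 + m_{i+1})/d_{i+1}):
  m_1 = 1*19 - 0 = 19, d_1 = (366 - 19^2)/1 = 5/1 = 5, a_1 = floor((19 + 19)/5) = 7.
  m_2 = 5*7 - 19 = 16, d_2 = (366 - 16^2)/5 = 110/5 = 22, a_2 = floor((19 + 16)/22) = 1.
  m_3 = 22*1 - 16 = 6, d_3 = (366 - 6^2)/22 = 330/22 = 15, a_3 = floor((19 + 6)/15) = 1.
  m_4 = 15*1 - 6 = 9, d_4 = (366 - 9^2)/15 = 285/15 = 19, a_4 = floor((19 + 9)/19) = 1.
  m_5 = 19*1 - 9 = 10, d_5 = (366 - 10^2)/19 = 266/19 = 14, a_5 = floor((19 + 10)/14) = 2.
  m_6 = 14*2 - 10 = 18, d_6 = (366 - 18^2)/14 = 42/14 = 3, a_6 = floor((19 + 18)/3) = 12.
  m_7 = 3*12 - 18 = 18, d_7 = (366 - 18^2)/3 = 42/3 = 14, a_7 = floor((19 + 18)/14) = 2.
  m_8 = 14*2 - 18 = 10, d_8 = (366 - 10^2)/14 = 266/14 = 19, a_8 = floor((19 + 10)/19) = 1.
  m_9 = 19*1 - 10 = 9, d_9 = (366 - 9^2)/19 = 285/19 = 15, a_9 = floor((19 + 9)/15) = 1.
  m_10 = 15*1 - 9 = 6, d_10 = (366 - 6^2)/15 = 330/15 = 22, a_10 = floor((19 + 6)/22) = 1.
  m_11 = 22*1 - 6 = 16, d_11 = (366 - 16^2)/22 = 110/22 = 5, a_11 = floor((19 + 16)/5) = 7.
  m_12 = 5*7 - 16 = 19, d_12 = (366 - 19^2)/5 = 5/5 = 1, a_12 = floor((19 + 19)/1) = 38.
  m_13 = 1*38 - 19 = 19, d_13 = (366 - 19^2)/1 = 5/1 = 5: (m_13, d_13) = (m_1, d_1) = (19, 5), so from here the quotients repeat a_1, ..., a_12; the period length is 12.
So sqrt(366) = [19; (7, 1, 1, 1, 2, 12, 2, 1, 1, 1, 7, 38)] with period length k = 12.
k is even, so the fundamental solution of x^2 - 366y^2 = 1 is (p_{k-1}, q_{k-1}) = (p_11, q_11); compute convergents through index 11.
Convergents (p_i = a_i*p_{i-1} + p_{i-2}, q_i = a_i*q_{i-1} + q_{i-2} with p_{-2}=0, p_{-1}=1, q_{-2}=1, q_{-1}=0):
  i=0: a_0=19, p_0 = 19*1 + 0 = 19, q_0 = 19*0 + 1 = 1.
  i=1: a_1=7, p_1 = 7*19 + 1 = 134, q_1 = 7*1 + 0 = 7.
  i=2: a_2=1, p_2 = 1*134 + 19 = 153, q_2 = 1*7 + 1 = 8.
  i=3: a_3=1, p_3 = 1*153 + 134 = 287, q_3 = 1*8 + 7 = 15.
  i=4: a_4=1, p_4 = 1*287 + 153 = 440, q_4 = 1*15 + 8 = 23.
  i=5: a_5=2, p_5 = 2*440 + 287 = 1167, q_5 = 2*23 + 15 = 61.
  i=6: a_6=12, p_6 = 12*1167 + 440 = 14444, q_6 = 12*61 + 23 = 755.
  i=7: a_7=2, p_7 = 2*14444 + 1167 = 30055, q_7 = 2*755 + 61 = 1571.
  i=8: a_8=1, p_8 = 1*30055 + 14444 = 44499, q_8 = 1*1571 + 755 = 2326.
  i=9: a_9=1, p_9 = 1*44499 + 30055 = 74554, q_9 = 1*2326 + 1571 = 3897.
  i=10: a_10=1, p_10 = 1*74554 + 44499 = 119053, q_10 = 1*3897 + 2326 = 6223.
  i=11: a_11=7, p_11 = 7*119053 + 74554 = 907925, q_11 = 7*6223 + 3897 = 47458.
Check: 907925^2 - 366*47458^2 = 824327805625 - 824327805624 = 1, so (x, y) = (907925, 47458) solves the equation, and by the theorem it is the least positive solution.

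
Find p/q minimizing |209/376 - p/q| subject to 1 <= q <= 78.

5/9

Expand x = 209/376 as a continued fraction with the Euclidean algorithm:
  209 = 0*376 + 209, so a_0 = 0.
  376 = 1*209 + 167, so a_1 = 1.
  209 = 1*167 + 42, so a_2 = 1.
  167 = 3*42 + 41, so a_3 = 3.
  42 = 1*41 + 1, so a_4 = 1.
  41 = 41*1 + 0, so a_5 = 41.
so x = [0; 1, 1, 3, 1, 41].
Convergents (p_i = a_i*p_{i-1} + p_{i-2}, q_i = a_i*q_{i-1} + q_{i-2} with p_{-2}=0, p_{-1}=1, q_{-2}=1, q_{-1}=0), until the denominator exceeds 78:
  i=0: a_0=0, p_0 = 0*1 + 0 = 0, q_0 = 0*0 + 1 = 1.
  i=1: a_1=1, p_1 = 1*0 + 1 = 1, q_1 = 1*1 + 0 = 1.
  i=2: a_2=1, p_2 = 1*1 + 0 = 1, q_2 = 1*1 + 1 = 2.
  i=3: a_3=3, p_3 = 3*1 + 1 = 4, q_3 = 3*2 + 1 = 7.
  i=4: a_4=1, p_4 = 1*4 + 1 = 5, q_4 = 1*7 + 2 = 9.
  i=5: a_5=41, p_5 = 41*5 + 4 = 209, q_5 = 41*9 + 7 = 376.
q_5 = 376 > 78, so the last convergent with denominator <= 78 is p_4/q_4 = 5/9.
The closest fraction with denominator <= 78 is either p_4/q_4 or the intermediate fraction (k*p_4 + p_3)/(k*q_4 + q_3) with the largest k >= 1 whose denominator stays <= 78; these approach x as k grows, and every other convergent or intermediate fraction in range is farther away.
Largest k: floor((78 - q_3)/q_4) = floor((78 - 7)/9) = 7.
That gives (7*5 + 4)/(7*9 + 7) = 39/70.
Compare the errors: |x - 5/9| = |209*9 - 5*376|/(376*9) = 1/3384, and |x - 39/70| = |209*70 - 39*376|/(376*70) = 34/26320.
Cross-multiplying, 1*26320 = 26320 < 115056 = 34*3384, so 1/3384 is smaller: the convergent 5/9 is closer to x than 39/70.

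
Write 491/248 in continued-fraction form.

Run the Euclidean algorithm on 491 and 248; the successive quotients are the partial quotients a_0, a_1, ... (each step inverts the fractional part left over by the previous one):
  491 = 1*248 + 243, so a_0 = 1.
  248 = 1*243 + 5, so a_1 = 1.
  243 = 48*5 + 3, so a_2 = 48.
  5 = 1*3 + 2, so a_3 = 1.
  3 = 1*2 + 1, so a_4 = 1.
  2 = 2*1 + 0, so a_5 = 2.
The remainder reaches 0 after 6 divisions, so the expansion has 6 partial quotients, read off in order.

[1; 1, 48, 1, 1, 2]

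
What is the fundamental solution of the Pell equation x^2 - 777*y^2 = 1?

First expand sqrt(777) as a continued fraction. With x_i = (sqrt(777) + m_i)/d_i and (m_0, d_0) = (0, 1): a_0 = floor(sqrt(777)) = 27, since 27^2 = 729 <= 777 < 784 = 28^2.
Iterate m_{i+1} = d_i*a_i - m_i, d_{i+1} = (777 - m_{i+1}^2)/d_i, a_{i+1} = floor((a_0 + m_{i+1})/d_{i+1}):
  m_1 = 1*27 - 0 = 27, d_1 = (777 - 27^2)/1 = 48/1 = 48, a_1 = floor((27 + 27)/48) = 1.
  m_2 = 48*1 - 27 = 21, d_2 = (777 - 21^2)/48 = 336/48 = 7, a_2 = floor((27 + 21)/7) = 6.
  m_3 = 7*6 - 21 = 21, d_3 = (777 - 21^2)/7 = 336/7 = 48, a_3 = floor((27 + 21)/48) = 1.
  m_4 = 48*1 - 21 = 27, d_4 = (777 - 27^2)/48 = 48/48 = 1, a_4 = floor((27 + 27)/1) = 54.
  m_5 = 1*54 - 27 = 27, d_5 = (777 - 27^2)/1 = 48/1 = 48: (m_5, d_5) = (m_1, d_1) = (27, 48), so from here the quotients repeat a_1, ..., a_4; the period length is 4.
So sqrt(777) = [27; (1, 6, 1, 54)] with period length k = 4.
k is even, so the fundamental solution of x^2 - 777y^2 = 1 is (p_{k-1}, q_{k-1}) = (p_3, q_3); compute convergents through index 3.
Convergents (p_i = a_i*p_{i-1} + p_{i-2}, q_i = a_i*q_{i-1} + q_{i-2} with p_{-2}=0, p_{-1}=1, q_{-2}=1, q_{-1}=0):
  i=0: a_0=27, p_0 = 27*1 + 0 = 27, q_0 = 27*0 + 1 = 1.
  i=1: a_1=1, p_1 = 1*27 + 1 = 28, q_1 = 1*1 + 0 = 1.
  i=2: a_2=6, p_2 = 6*28 + 27 = 195, q_2 = 6*1 + 1 = 7.
  i=3: a_3=1, p_3 = 1*195 + 28 = 223, q_3 = 1*7 + 1 = 8.
Check: 223^2 - 777*8^2 = 49729 - 49728 = 1, so (x, y) = (223, 8) solves the equation, and by the theorem it is the least positive solution.

(x, y) = (223, 8)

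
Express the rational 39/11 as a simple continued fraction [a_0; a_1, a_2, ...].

Run the Euclidean algorithm on 39 and 11; the successive quotients are the partial quotients a_0, a_1, ... (each step inverts the fractional part left over by the previous one):
  39 = 3*11 + 6, so a_0 = 3.
  11 = 1*6 + 5, so a_1 = 1.
  6 = 1*5 + 1, so a_2 = 1.
  5 = 5*1 + 0, so a_3 = 5.
The remainder reaches 0 after 4 divisions, so the expansion has 4 partial quotients, read off in order.

[3; 1, 1, 5]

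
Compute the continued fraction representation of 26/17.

Run the Euclidean algorithm on 26 and 17; the successive quotients are the partial quotients a_0, a_1, ... (each step inverts the fractional part left over by the previous one):
  26 = 1*17 + 9, so a_0 = 1.
  17 = 1*9 + 8, so a_1 = 1.
  9 = 1*8 + 1, so a_2 = 1.
  8 = 8*1 + 0, so a_3 = 8.
The remainder reaches 0 after 4 divisions, so the expansion has 4 partial quotients, read off in order.

[1; 1, 1, 8]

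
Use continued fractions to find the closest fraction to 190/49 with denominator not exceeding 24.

Expand x = 190/49 as a continued fraction with the Euclidean algorithm:
  190 = 3*49 + 43, so a_0 = 3.
  49 = 1*43 + 6, so a_1 = 1.
  43 = 7*6 + 1, so a_2 = 7.
  6 = 6*1 + 0, so a_3 = 6.
so x = [3; 1, 7, 6].
Convergents (p_i = a_i*p_{i-1} + p_{i-2}, q_i = a_i*q_{i-1} + q_{i-2} with p_{-2}=0, p_{-1}=1, q_{-2}=1, q_{-1}=0), until the denominator exceeds 24:
  i=0: a_0=3, p_0 = 3*1 + 0 = 3, q_0 = 3*0 + 1 = 1.
  i=1: a_1=1, p_1 = 1*3 + 1 = 4, q_1 = 1*1 + 0 = 1.
  i=2: a_2=7, p_2 = 7*4 + 3 = 31, q_2 = 7*1 + 1 = 8.
  i=3: a_3=6, p_3 = 6*31 + 4 = 190, q_3 = 6*8 + 1 = 49.
q_3 = 49 > 24, so the last convergent with denominator <= 24 is p_2/q_2 = 31/8.
The closest fraction with denominator <= 24 is either p_2/q_2 or the intermediate fraction (k*p_2 + p_1)/(k*q_2 + q_1) with the largest k >= 1 whose denominator stays <= 24; these approach x as k grows, and every other convergent or intermediate fraction in range is farther away.
Largest k: floor((24 - q_1)/q_2) = floor((24 - 1)/8) = 2.
That gives (2*31 + 4)/(2*8 + 1) = 66/17.
Compare the errors: |x - 31/8| = |190*8 - 31*49|/(49*8) = 1/392, and |x - 66/17| = |190*17 - 66*49|/(49*17) = 4/833.
Cross-multiplying, 1*833 = 833 < 1568 = 4*392, so 1/392 is smaller: the convergent 31/8 is closer to x than 66/17.

31/8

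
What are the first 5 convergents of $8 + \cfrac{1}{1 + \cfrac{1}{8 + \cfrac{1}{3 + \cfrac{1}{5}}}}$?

Using the convergent recurrence p_i = a_i*p_{i-1} + p_{i-2}, q_i = a_i*q_{i-1} + q_{i-2} with p_{-2}=0, p_{-1}=1, q_{-2}=1, q_{-1}=0:
  i=0: a_0=8, p_0 = 8*1 + 0 = 8, q_0 = 8*0 + 1 = 1.
  i=1: a_1=1, p_1 = 1*8 + 1 = 9, q_1 = 1*1 + 0 = 1.
  i=2: a_2=8, p_2 = 8*9 + 8 = 80, q_2 = 8*1 + 1 = 9.
  i=3: a_3=3, p_3 = 3*80 + 9 = 249, q_3 = 3*9 + 1 = 28.
  i=4: a_4=5, p_4 = 5*249 + 80 = 1325, q_4 = 5*28 + 9 = 149.

8/1, 9/1, 80/9, 249/28, 1325/149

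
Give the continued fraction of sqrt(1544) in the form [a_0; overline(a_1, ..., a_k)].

[39; overline(3, 2, 2, 9, 2, 2, 3, 78)]

Write x_i = (sqrt(1544) + m_i)/d_i with (m_0, d_0) = (0, 1). a_0 = floor(sqrt(1544)) = 39, since 39^2 = 1521 <= 1544 < 1600 = 40^2.
Iterate m_{i+1} = d_i*a_i - m_i, d_{i+1} = (1544 - m_{i+1}^2)/d_i, a_{i+1} = floor((a_0 + m_{i+1})/d_{i+1}):
  m_1 = 1*39 - 0 = 39, d_1 = (1544 - 39^2)/1 = 23/1 = 23, a_1 = floor((39 + 39)/23) = 3.
  m_2 = 23*3 - 39 = 30, d_2 = (1544 - 30^2)/23 = 644/23 = 28, a_2 = floor((39 + 30)/28) = 2.
  m_3 = 28*2 - 30 = 26, d_3 = (1544 - 26^2)/28 = 868/28 = 31, a_3 = floor((39 + 26)/31) = 2.
  m_4 = 31*2 - 26 = 36, d_4 = (1544 - 36^2)/31 = 248/31 = 8, a_4 = floor((39 + 36)/8) = 9.
  m_5 = 8*9 - 36 = 36, d_5 = (1544 - 36^2)/8 = 248/8 = 31, a_5 = floor((39 + 36)/31) = 2.
  m_6 = 31*2 - 36 = 26, d_6 = (1544 - 26^2)/31 = 868/31 = 28, a_6 = floor((39 + 26)/28) = 2.
  m_7 = 28*2 - 26 = 30, d_7 = (1544 - 30^2)/28 = 644/28 = 23, a_7 = floor((39 + 30)/23) = 3.
  m_8 = 23*3 - 30 = 39, d_8 = (1544 - 39^2)/23 = 23/23 = 1, a_8 = floor((39 + 39)/1) = 78.
  m_9 = 1*78 - 39 = 39, d_9 = (1544 - 39^2)/1 = 23/1 = 23: (m_9, d_9) = (m_1, d_1) = (39, 23), so from here the quotients repeat a_1, ..., a_8; the period length is 8.
Hence the expansion of sqrt(1544) is a_0 = 39 followed by the repeating block 3, 2, 2, 9, 2, 2, 3, 78 (period 8).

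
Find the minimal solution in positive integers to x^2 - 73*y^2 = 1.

(x, y) = (2281249, 267000)

First expand sqrt(73) as a continued fraction. With x_i = (sqrt(73) + m_i)/d_i and (m_0, d_0) = (0, 1): a_0 = floor(sqrt(73)) = 8, since 8^2 = 64 <= 73 < 81 = 9^2.
Iterate m_{i+1} = d_i*a_i - m_i, d_{i+1} = (73 - m_{i+1}^2)/d_i, a_{i+1} = floor((a_0 + m_{i+1})/d_{i+1}):
  m_1 = 1*8 - 0 = 8, d_1 = (73 - 8^2)/1 = 9/1 = 9, a_1 = floor((8 + 8)/9) = 1.
  m_2 = 9*1 - 8 = 1, d_2 = (73 - 1^2)/9 = 72/9 = 8, a_2 = floor((8 + 1)/8) = 1.
  m_3 = 8*1 - 1 = 7, d_3 = (73 - 7^2)/8 = 24/8 = 3, a_3 = floor((8 + 7)/3) = 5.
  m_4 = 3*5 - 7 = 8, d_4 = (73 - 8^2)/3 = 9/3 = 3, a_4 = floor((8 + 8)/3) = 5.
  m_5 = 3*5 - 8 = 7, d_5 = (73 - 7^2)/3 = 24/3 = 8, a_5 = floor((8 + 7)/8) = 1.
  m_6 = 8*1 - 7 = 1, d_6 = (73 - 1^2)/8 = 72/8 = 9, a_6 = floor((8 + 1)/9) = 1.
  m_7 = 9*1 - 1 = 8, d_7 = (73 - 8^2)/9 = 9/9 = 1, a_7 = floor((8 + 8)/1) = 16.
  m_8 = 1*16 - 8 = 8, d_8 = (73 - 8^2)/1 = 9/1 = 9: (m_8, d_8) = (m_1, d_1) = (8, 9), so from here the quotients repeat a_1, ..., a_7; the period length is 7.
So sqrt(73) = [8; (1, 1, 5, 5, 1, 1, 16)] with period length k = 7.
k is odd, so (p_{k-1}, q_{k-1}) only solves x^2 - 73y^2 = -1 and the fundamental solution of x^2 - 73y^2 = 1 is (p_{2k-1}, q_{2k-1}) = (p_13, q_13); compute convergents through index 13, running through the period twice.
Convergents (p_i = a_i*p_{i-1} + p_{i-2}, q_i = a_i*q_{i-1} + q_{i-2} with p_{-2}=0, p_{-1}=1, q_{-2}=1, q_{-1}=0):
  i=0: a_0=8, p_0 = 8*1 + 0 = 8, q_0 = 8*0 + 1 = 1.
  i=1: a_1=1, p_1 = 1*8 + 1 = 9, q_1 = 1*1 + 0 = 1.
  i=2: a_2=1, p_2 = 1*9 + 8 = 17, q_2 = 1*1 + 1 = 2.
  i=3: a_3=5, p_3 = 5*17 + 9 = 94, q_3 = 5*2 + 1 = 11.
  i=4: a_4=5, p_4 = 5*94 + 17 = 487, q_4 = 5*11 + 2 = 57.
  i=5: a_5=1, p_5 = 1*487 + 94 = 581, q_5 = 1*57 + 11 = 68.
  i=6: a_6=1, p_6 = 1*581 + 487 = 1068, q_6 = 1*68 + 57 = 125.
  i=7: a_7=16, p_7 = 16*1068 + 581 = 17669, q_7 = 16*125 + 68 = 2068.
  i=8: a_8=1, p_8 = 1*17669 + 1068 = 18737, q_8 = 1*2068 + 125 = 2193.
  i=9: a_9=1, p_9 = 1*18737 + 17669 = 36406, q_9 = 1*2193 + 2068 = 4261.
  i=10: a_10=5, p_10 = 5*36406 + 18737 = 200767, q_10 = 5*4261 + 2193 = 23498.
  i=11: a_11=5, p_11 = 5*200767 + 36406 = 1040241, q_11 = 5*23498 + 4261 = 121751.
  i=12: a_12=1, p_12 = 1*1040241 + 200767 = 1241008, q_12 = 1*121751 + 23498 = 145249.
  i=13: a_13=1, p_13 = 1*1241008 + 1040241 = 2281249, q_13 = 1*145249 + 121751 = 267000.
Indeed p_6^2 - 73*q_6^2 = 1140624 - 1140625 = -1, not +1.
Check: 2281249^2 - 73*267000^2 = 5204097000001 - 5204097000000 = 1, so (x, y) = (2281249, 267000) solves the equation, and by the theorem it is the least positive solution.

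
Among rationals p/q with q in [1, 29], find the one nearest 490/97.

Expand x = 490/97 as a continued fraction with the Euclidean algorithm:
  490 = 5*97 + 5, so a_0 = 5.
  97 = 19*5 + 2, so a_1 = 19.
  5 = 2*2 + 1, so a_2 = 2.
  2 = 2*1 + 0, so a_3 = 2.
so x = [5; 19, 2, 2].
Convergents (p_i = a_i*p_{i-1} + p_{i-2}, q_i = a_i*q_{i-1} + q_{i-2} with p_{-2}=0, p_{-1}=1, q_{-2}=1, q_{-1}=0), until the denominator exceeds 29:
  i=0: a_0=5, p_0 = 5*1 + 0 = 5, q_0 = 5*0 + 1 = 1.
  i=1: a_1=19, p_1 = 19*5 + 1 = 96, q_1 = 19*1 + 0 = 19.
  i=2: a_2=2, p_2 = 2*96 + 5 = 197, q_2 = 2*19 + 1 = 39.
q_2 = 39 > 29, so the last convergent with denominator <= 29 is p_1/q_1 = 96/19.
The closest fraction with denominator <= 29 is either p_1/q_1 or the intermediate fraction (k*p_1 + p_0)/(k*q_1 + q_0) with the largest k >= 1 whose denominator stays <= 29; these approach x as k grows, and every other convergent or intermediate fraction in range is farther away.
Largest k: floor((29 - q_0)/q_1) = floor((29 - 1)/19) = 1.
That gives (1*96 + 5)/(1*19 + 1) = 101/20.
Compare the errors: |x - 96/19| = |490*19 - 96*97|/(97*19) = 2/1843, and |x - 101/20| = |490*20 - 101*97|/(97*20) = 3/1940.
Cross-multiplying, 2*1940 = 3880 < 5529 = 3*1843, so 2/1843 is smaller: the convergent 96/19 is closer to x than 101/20.

96/19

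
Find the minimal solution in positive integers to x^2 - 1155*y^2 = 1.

(x, y) = (34, 1)

First expand sqrt(1155) as a continued fraction. With x_i = (sqrt(1155) + m_i)/d_i and (m_0, d_0) = (0, 1): a_0 = floor(sqrt(1155)) = 33, since 33^2 = 1089 <= 1155 < 1156 = 34^2.
Iterate m_{i+1} = d_i*a_i - m_i, d_{i+1} = (1155 - m_{i+1}^2)/d_i, a_{i+1} = floor((a_0 + m_{i+1})/d_{i+1}):
  m_1 = 1*33 - 0 = 33, d_1 = (1155 - 33^2)/1 = 66/1 = 66, a_1 = floor((33 + 33)/66) = 1.
  m_2 = 66*1 - 33 = 33, d_2 = (1155 - 33^2)/66 = 66/66 = 1, a_2 = floor((33 + 33)/1) = 66.
  m_3 = 1*66 - 33 = 33, d_3 = (1155 - 33^2)/1 = 66/1 = 66: (m_3, d_3) = (m_1, d_1) = (33, 66), so from here the quotients repeat a_1, a_2; the period length is 2.
So sqrt(1155) = [33; (1, 66)] with period length k = 2.
k is even, so the fundamental solution of x^2 - 1155y^2 = 1 is (p_{k-1}, q_{k-1}) = (p_1, q_1); compute convergents through index 1.
Convergents (p_i = a_i*p_{i-1} + p_{i-2}, q_i = a_i*q_{i-1} + q_{i-2} with p_{-2}=0, p_{-1}=1, q_{-2}=1, q_{-1}=0):
  i=0: a_0=33, p_0 = 33*1 + 0 = 33, q_0 = 33*0 + 1 = 1.
  i=1: a_1=1, p_1 = 1*33 + 1 = 34, q_1 = 1*1 + 0 = 1.
Check: 34^2 - 1155*1^2 = 1156 - 1155 = 1, so (x, y) = (34, 1) solves the equation, and by the theorem it is the least positive solution.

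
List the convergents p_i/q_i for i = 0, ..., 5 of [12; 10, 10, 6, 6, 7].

Using the convergent recurrence p_i = a_i*p_{i-1} + p_{i-2}, q_i = a_i*q_{i-1} + q_{i-2} with p_{-2}=0, p_{-1}=1, q_{-2}=1, q_{-1}=0:
  i=0: a_0=12, p_0 = 12*1 + 0 = 12, q_0 = 12*0 + 1 = 1.
  i=1: a_1=10, p_1 = 10*12 + 1 = 121, q_1 = 10*1 + 0 = 10.
  i=2: a_2=10, p_2 = 10*121 + 12 = 1222, q_2 = 10*10 + 1 = 101.
  i=3: a_3=6, p_3 = 6*1222 + 121 = 7453, q_3 = 6*101 + 10 = 616.
  i=4: a_4=6, p_4 = 6*7453 + 1222 = 45940, q_4 = 6*616 + 101 = 3797.
  i=5: a_5=7, p_5 = 7*45940 + 7453 = 329033, q_5 = 7*3797 + 616 = 27195.

12/1, 121/10, 1222/101, 7453/616, 45940/3797, 329033/27195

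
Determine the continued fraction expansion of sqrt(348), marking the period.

Write x_i = (sqrt(348) + m_i)/d_i with (m_0, d_0) = (0, 1). a_0 = floor(sqrt(348)) = 18, since 18^2 = 324 <= 348 < 361 = 19^2.
Iterate m_{i+1} = d_i*a_i - m_i, d_{i+1} = (348 - m_{i+1}^2)/d_i, a_{i+1} = floor((a_0 + m_{i+1})/d_{i+1}):
  m_1 = 1*18 - 0 = 18, d_1 = (348 - 18^2)/1 = 24/1 = 24, a_1 = floor((18 + 18)/24) = 1.
  m_2 = 24*1 - 18 = 6, d_2 = (348 - 6^2)/24 = 312/24 = 13, a_2 = floor((18 + 6)/13) = 1.
  m_3 = 13*1 - 6 = 7, d_3 = (348 - 7^2)/13 = 299/13 = 23, a_3 = floor((18 + 7)/23) = 1.
  m_4 = 23*1 - 7 = 16, d_4 = (348 - 16^2)/23 = 92/23 = 4, a_4 = floor((18 + 16)/4) = 8.
  m_5 = 4*8 - 16 = 16, d_5 = (348 - 16^2)/4 = 92/4 = 23, a_5 = floor((18 + 16)/23) = 1.
  m_6 = 23*1 - 16 = 7, d_6 = (348 - 7^2)/23 = 299/23 = 13, a_6 = floor((18 + 7)/13) = 1.
  m_7 = 13*1 - 7 = 6, d_7 = (348 - 6^2)/13 = 312/13 = 24, a_7 = floor((18 + 6)/24) = 1.
  m_8 = 24*1 - 6 = 18, d_8 = (348 - 18^2)/24 = 24/24 = 1, a_8 = floor((18 + 18)/1) = 36.
  m_9 = 1*36 - 18 = 18, d_9 = (348 - 18^2)/1 = 24/1 = 24: (m_9, d_9) = (m_1, d_1) = (18, 24), so from here the quotients repeat a_1, ..., a_8; the period length is 8.
Hence the expansion of sqrt(348) is a_0 = 18 followed by the repeating block 1, 1, 1, 8, 1, 1, 1, 36 (period 8).

[18; (1, 1, 1, 8, 1, 1, 1, 36)]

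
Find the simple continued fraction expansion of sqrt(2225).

[47; (5, 1, 7, 1, 2, 1, 7, 1, 5, 94)]

Write x_i = (sqrt(2225) + m_i)/d_i with (m_0, d_0) = (0, 1). a_0 = floor(sqrt(2225)) = 47, since 47^2 = 2209 <= 2225 < 2304 = 48^2.
Iterate m_{i+1} = d_i*a_i - m_i, d_{i+1} = (2225 - m_{i+1}^2)/d_i, a_{i+1} = floor((a_0 + m_{i+1})/d_{i+1}):
  m_1 = 1*47 - 0 = 47, d_1 = (2225 - 47^2)/1 = 16/1 = 16, a_1 = floor((47 + 47)/16) = 5.
  m_2 = 16*5 - 47 = 33, d_2 = (2225 - 33^2)/16 = 1136/16 = 71, a_2 = floor((47 + 33)/71) = 1.
  m_3 = 71*1 - 33 = 38, d_3 = (2225 - 38^2)/71 = 781/71 = 11, a_3 = floor((47 + 38)/11) = 7.
  m_4 = 11*7 - 38 = 39, d_4 = (2225 - 39^2)/11 = 704/11 = 64, a_4 = floor((47 + 39)/64) = 1.
  m_5 = 64*1 - 39 = 25, d_5 = (2225 - 25^2)/64 = 1600/64 = 25, a_5 = floor((47 + 25)/25) = 2.
  m_6 = 25*2 - 25 = 25, d_6 = (2225 - 25^2)/25 = 1600/25 = 64, a_6 = floor((47 + 25)/64) = 1.
  m_7 = 64*1 - 25 = 39, d_7 = (2225 - 39^2)/64 = 704/64 = 11, a_7 = floor((47 + 39)/11) = 7.
  m_8 = 11*7 - 39 = 38, d_8 = (2225 - 38^2)/11 = 781/11 = 71, a_8 = floor((47 + 38)/71) = 1.
  m_9 = 71*1 - 38 = 33, d_9 = (2225 - 33^2)/71 = 1136/71 = 16, a_9 = floor((47 + 33)/16) = 5.
  m_10 = 16*5 - 33 = 47, d_10 = (2225 - 47^2)/16 = 16/16 = 1, a_10 = floor((47 + 47)/1) = 94.
  m_11 = 1*94 - 47 = 47, d_11 = (2225 - 47^2)/1 = 16/1 = 16: (m_11, d_11) = (m_1, d_1) = (47, 16), so from here the quotients repeat a_1, ..., a_10; the period length is 10.
Hence the expansion of sqrt(2225) is a_0 = 47 followed by the repeating block 5, 1, 7, 1, 2, 1, 7, 1, 5, 94 (period 10).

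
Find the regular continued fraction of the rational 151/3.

[50; 3]

Run the Euclidean algorithm on 151 and 3; the successive quotients are the partial quotients a_0, a_1, ... (each step inverts the fractional part left over by the previous one):
  151 = 50*3 + 1, so a_0 = 50.
  3 = 3*1 + 0, so a_1 = 3.
The remainder reaches 0 after 2 divisions, so the expansion has 2 partial quotients, read off in order.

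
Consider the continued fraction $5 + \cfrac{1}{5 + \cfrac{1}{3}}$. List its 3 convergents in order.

5/1, 26/5, 83/16

Using the convergent recurrence p_i = a_i*p_{i-1} + p_{i-2}, q_i = a_i*q_{i-1} + q_{i-2} with p_{-2}=0, p_{-1}=1, q_{-2}=1, q_{-1}=0:
  i=0: a_0=5, p_0 = 5*1 + 0 = 5, q_0 = 5*0 + 1 = 1.
  i=1: a_1=5, p_1 = 5*5 + 1 = 26, q_1 = 5*1 + 0 = 5.
  i=2: a_2=3, p_2 = 3*26 + 5 = 83, q_2 = 3*5 + 1 = 16.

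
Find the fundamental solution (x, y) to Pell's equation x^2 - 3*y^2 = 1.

(x, y) = (2, 1)

First expand sqrt(3) as a continued fraction. With x_i = (sqrt(3) + m_i)/d_i and (m_0, d_0) = (0, 1): a_0 = floor(sqrt(3)) = 1, since 1^2 = 1 <= 3 < 4 = 2^2.
Iterate m_{i+1} = d_i*a_i - m_i, d_{i+1} = (3 - m_{i+1}^2)/d_i, a_{i+1} = floor((a_0 + m_{i+1})/d_{i+1}):
  m_1 = 1*1 - 0 = 1, d_1 = (3 - 1^2)/1 = 2/1 = 2, a_1 = floor((1 + 1)/2) = 1.
  m_2 = 2*1 - 1 = 1, d_2 = (3 - 1^2)/2 = 2/2 = 1, a_2 = floor((1 + 1)/1) = 2.
  m_3 = 1*2 - 1 = 1, d_3 = (3 - 1^2)/1 = 2/1 = 2: (m_3, d_3) = (m_1, d_1) = (1, 2), so from here the quotients repeat a_1, a_2; the period length is 2.
So sqrt(3) = [1; (1, 2)] with period length k = 2.
k is even, so the fundamental solution of x^2 - 3y^2 = 1 is (p_{k-1}, q_{k-1}) = (p_1, q_1); compute convergents through index 1.
Convergents (p_i = a_i*p_{i-1} + p_{i-2}, q_i = a_i*q_{i-1} + q_{i-2} with p_{-2}=0, p_{-1}=1, q_{-2}=1, q_{-1}=0):
  i=0: a_0=1, p_0 = 1*1 + 0 = 1, q_0 = 1*0 + 1 = 1.
  i=1: a_1=1, p_1 = 1*1 + 1 = 2, q_1 = 1*1 + 0 = 1.
Check: 2^2 - 3*1^2 = 4 - 3 = 1, so (x, y) = (2, 1) solves the equation, and by the theorem it is the least positive solution.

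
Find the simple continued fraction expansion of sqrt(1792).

[42; (3, 84)]

Write x_i = (sqrt(1792) + m_i)/d_i with (m_0, d_0) = (0, 1). a_0 = floor(sqrt(1792)) = 42, since 42^2 = 1764 <= 1792 < 1849 = 43^2.
Iterate m_{i+1} = d_i*a_i - m_i, d_{i+1} = (1792 - m_{i+1}^2)/d_i, a_{i+1} = floor((a_0 + m_{i+1})/d_{i+1}):
  m_1 = 1*42 - 0 = 42, d_1 = (1792 - 42^2)/1 = 28/1 = 28, a_1 = floor((42 + 42)/28) = 3.
  m_2 = 28*3 - 42 = 42, d_2 = (1792 - 42^2)/28 = 28/28 = 1, a_2 = floor((42 + 42)/1) = 84.
  m_3 = 1*84 - 42 = 42, d_3 = (1792 - 42^2)/1 = 28/1 = 28: (m_3, d_3) = (m_1, d_1) = (42, 28), so from here the quotients repeat a_1, a_2; the period length is 2.
Hence the expansion of sqrt(1792) is a_0 = 42 followed by the repeating block 3, 84 (period 2).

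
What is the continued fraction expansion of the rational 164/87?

[1; 1, 7, 1, 2, 3]

Run the Euclidean algorithm on 164 and 87; the successive quotients are the partial quotients a_0, a_1, ... (each step inverts the fractional part left over by the previous one):
  164 = 1*87 + 77, so a_0 = 1.
  87 = 1*77 + 10, so a_1 = 1.
  77 = 7*10 + 7, so a_2 = 7.
  10 = 1*7 + 3, so a_3 = 1.
  7 = 2*3 + 1, so a_4 = 2.
  3 = 3*1 + 0, so a_5 = 3.
The remainder reaches 0 after 6 divisions, so the expansion has 6 partial quotients, read off in order.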